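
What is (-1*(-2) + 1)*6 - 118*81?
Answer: -9540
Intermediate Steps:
(-1*(-2) + 1)*6 - 118*81 = (2 + 1)*6 - 9558 = 3*6 - 9558 = 18 - 9558 = -9540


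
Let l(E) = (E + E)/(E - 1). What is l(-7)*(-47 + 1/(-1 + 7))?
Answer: -1967/24 ≈ -81.958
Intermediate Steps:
l(E) = 2*E/(-1 + E) (l(E) = (2*E)/(-1 + E) = 2*E/(-1 + E))
l(-7)*(-47 + 1/(-1 + 7)) = (2*(-7)/(-1 - 7))*(-47 + 1/(-1 + 7)) = (2*(-7)/(-8))*(-47 + 1/6) = (2*(-7)*(-⅛))*(-47 + ⅙) = (7/4)*(-281/6) = -1967/24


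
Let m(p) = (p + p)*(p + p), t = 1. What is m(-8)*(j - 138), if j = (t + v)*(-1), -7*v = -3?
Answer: -249856/7 ≈ -35694.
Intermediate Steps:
v = 3/7 (v = -1/7*(-3) = 3/7 ≈ 0.42857)
m(p) = 4*p**2 (m(p) = (2*p)*(2*p) = 4*p**2)
j = -10/7 (j = (1 + 3/7)*(-1) = (10/7)*(-1) = -10/7 ≈ -1.4286)
m(-8)*(j - 138) = (4*(-8)**2)*(-10/7 - 138) = (4*64)*(-976/7) = 256*(-976/7) = -249856/7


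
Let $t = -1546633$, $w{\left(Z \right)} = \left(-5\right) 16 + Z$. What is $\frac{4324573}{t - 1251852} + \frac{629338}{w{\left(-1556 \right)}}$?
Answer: $- \frac{884133977179}{2289160730} \approx -386.23$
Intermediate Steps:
$w{\left(Z \right)} = -80 + Z$
$\frac{4324573}{t - 1251852} + \frac{629338}{w{\left(-1556 \right)}} = \frac{4324573}{-1546633 - 1251852} + \frac{629338}{-80 - 1556} = \frac{4324573}{-1546633 - 1251852} + \frac{629338}{-1636} = \frac{4324573}{-2798485} + 629338 \left(- \frac{1}{1636}\right) = 4324573 \left(- \frac{1}{2798485}\right) - \frac{314669}{818} = - \frac{4324573}{2798485} - \frac{314669}{818} = - \frac{884133977179}{2289160730}$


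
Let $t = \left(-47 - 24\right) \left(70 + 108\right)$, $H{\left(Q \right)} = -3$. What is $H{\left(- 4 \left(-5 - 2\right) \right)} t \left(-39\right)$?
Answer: $-1478646$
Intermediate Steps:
$t = -12638$ ($t = \left(-71\right) 178 = -12638$)
$H{\left(- 4 \left(-5 - 2\right) \right)} t \left(-39\right) = \left(-3\right) \left(-12638\right) \left(-39\right) = 37914 \left(-39\right) = -1478646$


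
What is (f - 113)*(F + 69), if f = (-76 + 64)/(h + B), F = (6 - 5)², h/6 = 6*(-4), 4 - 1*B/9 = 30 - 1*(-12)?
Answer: -640570/81 ≈ -7908.3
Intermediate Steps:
B = -342 (B = 36 - 9*(30 - 1*(-12)) = 36 - 9*(30 + 12) = 36 - 9*42 = 36 - 378 = -342)
h = -144 (h = 6*(6*(-4)) = 6*(-24) = -144)
F = 1 (F = 1² = 1)
f = 2/81 (f = (-76 + 64)/(-144 - 342) = -12/(-486) = -12*(-1/486) = 2/81 ≈ 0.024691)
(f - 113)*(F + 69) = (2/81 - 113)*(1 + 69) = -9151/81*70 = -640570/81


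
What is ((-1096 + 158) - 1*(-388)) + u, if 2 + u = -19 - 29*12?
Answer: -919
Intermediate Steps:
u = -369 (u = -2 + (-19 - 29*12) = -2 + (-19 - 348) = -2 - 367 = -369)
((-1096 + 158) - 1*(-388)) + u = ((-1096 + 158) - 1*(-388)) - 369 = (-938 + 388) - 369 = -550 - 369 = -919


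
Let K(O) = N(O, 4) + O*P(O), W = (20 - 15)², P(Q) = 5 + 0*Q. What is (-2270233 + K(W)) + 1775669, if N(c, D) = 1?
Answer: -494438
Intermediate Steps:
P(Q) = 5 (P(Q) = 5 + 0 = 5)
W = 25 (W = 5² = 25)
K(O) = 1 + 5*O (K(O) = 1 + O*5 = 1 + 5*O)
(-2270233 + K(W)) + 1775669 = (-2270233 + (1 + 5*25)) + 1775669 = (-2270233 + (1 + 125)) + 1775669 = (-2270233 + 126) + 1775669 = -2270107 + 1775669 = -494438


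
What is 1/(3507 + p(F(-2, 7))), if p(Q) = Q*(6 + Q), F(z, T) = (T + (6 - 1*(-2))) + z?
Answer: 1/3754 ≈ 0.00026638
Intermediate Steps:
F(z, T) = 8 + T + z (F(z, T) = (T + (6 + 2)) + z = (T + 8) + z = (8 + T) + z = 8 + T + z)
1/(3507 + p(F(-2, 7))) = 1/(3507 + (8 + 7 - 2)*(6 + (8 + 7 - 2))) = 1/(3507 + 13*(6 + 13)) = 1/(3507 + 13*19) = 1/(3507 + 247) = 1/3754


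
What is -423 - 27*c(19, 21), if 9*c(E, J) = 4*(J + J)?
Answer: -927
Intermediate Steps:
c(E, J) = 8*J/9 (c(E, J) = (4*(J + J))/9 = (4*(2*J))/9 = (8*J)/9 = 8*J/9)
-423 - 27*c(19, 21) = -423 - 24*21 = -423 - 27*56/3 = -423 - 504 = -927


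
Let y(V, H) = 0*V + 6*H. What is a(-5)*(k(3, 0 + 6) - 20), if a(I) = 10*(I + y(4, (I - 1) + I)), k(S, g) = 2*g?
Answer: 5680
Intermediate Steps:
y(V, H) = 6*H (y(V, H) = 0 + 6*H = 6*H)
a(I) = -60 + 130*I (a(I) = 10*(I + 6*((I - 1) + I)) = 10*(I + 6*((-1 + I) + I)) = 10*(I + 6*(-1 + 2*I)) = 10*(I + (-6 + 12*I)) = 10*(-6 + 13*I) = -60 + 130*I)
a(-5)*(k(3, 0 + 6) - 20) = (-60 + 130*(-5))*(2*(0 + 6) - 20) = (-60 - 650)*(2*6 - 20) = -710*(12 - 20) = -710*(-8) = 5680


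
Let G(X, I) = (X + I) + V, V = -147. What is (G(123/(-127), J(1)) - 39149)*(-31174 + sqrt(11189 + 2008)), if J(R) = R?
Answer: 155576590312/127 - 4990588*sqrt(13197)/127 ≈ 1.2205e+9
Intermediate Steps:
G(X, I) = -147 + I + X (G(X, I) = (X + I) - 147 = (I + X) - 147 = -147 + I + X)
(G(123/(-127), J(1)) - 39149)*(-31174 + sqrt(11189 + 2008)) = ((-147 + 1 + 123/(-127)) - 39149)*(-31174 + sqrt(11189 + 2008)) = ((-147 + 1 + 123*(-1/127)) - 39149)*(-31174 + sqrt(13197)) = ((-147 + 1 - 123/127) - 39149)*(-31174 + sqrt(13197)) = (-18665/127 - 39149)*(-31174 + sqrt(13197)) = -4990588*(-31174 + sqrt(13197))/127 = 155576590312/127 - 4990588*sqrt(13197)/127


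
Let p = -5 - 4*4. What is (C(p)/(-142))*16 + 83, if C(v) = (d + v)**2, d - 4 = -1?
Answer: 3301/71 ≈ 46.493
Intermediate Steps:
d = 3 (d = 4 - 1 = 3)
p = -21 (p = -5 - 16 = -21)
C(v) = (3 + v)**2
(C(p)/(-142))*16 + 83 = ((3 - 21)**2/(-142))*16 + 83 = ((-18)**2*(-1/142))*16 + 83 = (324*(-1/142))*16 + 83 = -162/71*16 + 83 = -2592/71 + 83 = 3301/71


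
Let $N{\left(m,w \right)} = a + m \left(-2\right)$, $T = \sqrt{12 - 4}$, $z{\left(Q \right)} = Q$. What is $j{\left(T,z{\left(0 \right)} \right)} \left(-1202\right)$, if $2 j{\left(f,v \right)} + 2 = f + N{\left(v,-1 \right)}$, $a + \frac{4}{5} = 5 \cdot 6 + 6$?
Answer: $- \frac{99766}{5} - 1202 \sqrt{2} \approx -21653.0$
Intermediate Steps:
$a = \frac{176}{5}$ ($a = - \frac{4}{5} + \left(5 \cdot 6 + 6\right) = - \frac{4}{5} + \left(30 + 6\right) = - \frac{4}{5} + 36 = \frac{176}{5} \approx 35.2$)
$T = 2 \sqrt{2}$ ($T = \sqrt{8} = 2 \sqrt{2} \approx 2.8284$)
$N{\left(m,w \right)} = \frac{176}{5} - 2 m$ ($N{\left(m,w \right)} = \frac{176}{5} + m \left(-2\right) = \frac{176}{5} - 2 m$)
$j{\left(f,v \right)} = \frac{83}{5} + \frac{f}{2} - v$ ($j{\left(f,v \right)} = -1 + \frac{f - \left(- \frac{176}{5} + 2 v\right)}{2} = -1 + \frac{\frac{176}{5} + f - 2 v}{2} = -1 + \left(\frac{88}{5} + \frac{f}{2} - v\right) = \frac{83}{5} + \frac{f}{2} - v$)
$j{\left(T,z{\left(0 \right)} \right)} \left(-1202\right) = \left(\frac{83}{5} + \frac{2 \sqrt{2}}{2} - 0\right) \left(-1202\right) = \left(\frac{83}{5} + \sqrt{2} + 0\right) \left(-1202\right) = \left(\frac{83}{5} + \sqrt{2}\right) \left(-1202\right) = - \frac{99766}{5} - 1202 \sqrt{2}$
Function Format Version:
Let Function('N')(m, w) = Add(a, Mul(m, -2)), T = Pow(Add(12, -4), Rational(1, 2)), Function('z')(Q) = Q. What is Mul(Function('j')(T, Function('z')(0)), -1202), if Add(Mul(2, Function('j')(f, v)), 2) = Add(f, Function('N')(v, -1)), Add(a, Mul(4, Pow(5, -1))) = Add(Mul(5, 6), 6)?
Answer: Add(Rational(-99766, 5), Mul(-1202, Pow(2, Rational(1, 2)))) ≈ -21653.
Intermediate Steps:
a = Rational(176, 5) (a = Add(Rational(-4, 5), Add(Mul(5, 6), 6)) = Add(Rational(-4, 5), Add(30, 6)) = Add(Rational(-4, 5), 36) = Rational(176, 5) ≈ 35.200)
T = Mul(2, Pow(2, Rational(1, 2))) (T = Pow(8, Rational(1, 2)) = Mul(2, Pow(2, Rational(1, 2))) ≈ 2.8284)
Function('N')(m, w) = Add(Rational(176, 5), Mul(-2, m)) (Function('N')(m, w) = Add(Rational(176, 5), Mul(m, -2)) = Add(Rational(176, 5), Mul(-2, m)))
Function('j')(f, v) = Add(Rational(83, 5), Mul(Rational(1, 2), f), Mul(-1, v)) (Function('j')(f, v) = Add(-1, Mul(Rational(1, 2), Add(f, Add(Rational(176, 5), Mul(-2, v))))) = Add(-1, Mul(Rational(1, 2), Add(Rational(176, 5), f, Mul(-2, v)))) = Add(-1, Add(Rational(88, 5), Mul(Rational(1, 2), f), Mul(-1, v))) = Add(Rational(83, 5), Mul(Rational(1, 2), f), Mul(-1, v)))
Mul(Function('j')(T, Function('z')(0)), -1202) = Mul(Add(Rational(83, 5), Mul(Rational(1, 2), Mul(2, Pow(2, Rational(1, 2)))), Mul(-1, 0)), -1202) = Mul(Add(Rational(83, 5), Pow(2, Rational(1, 2)), 0), -1202) = Mul(Add(Rational(83, 5), Pow(2, Rational(1, 2))), -1202) = Add(Rational(-99766, 5), Mul(-1202, Pow(2, Rational(1, 2))))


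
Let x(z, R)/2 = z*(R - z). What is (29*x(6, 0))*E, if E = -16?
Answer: 33408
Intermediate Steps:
x(z, R) = 2*z*(R - z) (x(z, R) = 2*(z*(R - z)) = 2*z*(R - z))
(29*x(6, 0))*E = (29*(2*6*(0 - 1*6)))*(-16) = (29*(2*6*(0 - 6)))*(-16) = (29*(2*6*(-6)))*(-16) = (29*(-72))*(-16) = -2088*(-16) = 33408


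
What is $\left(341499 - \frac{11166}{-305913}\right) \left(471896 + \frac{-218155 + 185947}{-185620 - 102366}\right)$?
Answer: $\frac{2366213566856646280832}{14683110203} \approx 1.6115 \cdot 10^{11}$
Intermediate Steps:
$\left(341499 - \frac{11166}{-305913}\right) \left(471896 + \frac{-218155 + 185947}{-185620 - 102366}\right) = \left(341499 - - \frac{3722}{101971}\right) \left(471896 - \frac{32208}{-287986}\right) = \left(341499 + \frac{3722}{101971}\right) \left(471896 - - \frac{16104}{143993}\right) = \frac{34822998251 \left(471896 + \frac{16104}{143993}\right)}{101971} = \frac{34822998251}{101971} \cdot \frac{67949736832}{143993} = \frac{2366213566856646280832}{14683110203}$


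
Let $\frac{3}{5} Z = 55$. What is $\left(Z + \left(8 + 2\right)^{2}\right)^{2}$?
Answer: $\frac{330625}{9} \approx 36736.0$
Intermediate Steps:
$Z = \frac{275}{3}$ ($Z = \frac{5}{3} \cdot 55 = \frac{275}{3} \approx 91.667$)
$\left(Z + \left(8 + 2\right)^{2}\right)^{2} = \left(\frac{275}{3} + \left(8 + 2\right)^{2}\right)^{2} = \left(\frac{275}{3} + 10^{2}\right)^{2} = \left(\frac{275}{3} + 100\right)^{2} = \left(\frac{575}{3}\right)^{2} = \frac{330625}{9}$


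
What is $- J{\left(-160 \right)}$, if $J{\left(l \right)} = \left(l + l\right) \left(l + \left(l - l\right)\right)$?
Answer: $-51200$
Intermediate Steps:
$J{\left(l \right)} = 2 l^{2}$ ($J{\left(l \right)} = 2 l \left(l + 0\right) = 2 l l = 2 l^{2}$)
$- J{\left(-160 \right)} = - 2 \left(-160\right)^{2} = - 2 \cdot 25600 = \left(-1\right) 51200 = -51200$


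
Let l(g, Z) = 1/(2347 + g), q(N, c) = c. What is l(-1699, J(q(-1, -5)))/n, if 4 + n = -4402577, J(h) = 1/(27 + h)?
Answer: -1/2852872488 ≈ -3.5052e-10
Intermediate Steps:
n = -4402581 (n = -4 - 4402577 = -4402581)
l(-1699, J(q(-1, -5)))/n = 1/((2347 - 1699)*(-4402581)) = -1/4402581/648 = (1/648)*(-1/4402581) = -1/2852872488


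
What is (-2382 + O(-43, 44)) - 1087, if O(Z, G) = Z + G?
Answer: -3468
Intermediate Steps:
O(Z, G) = G + Z
(-2382 + O(-43, 44)) - 1087 = (-2382 + (44 - 43)) - 1087 = (-2382 + 1) - 1087 = -2381 - 1087 = -3468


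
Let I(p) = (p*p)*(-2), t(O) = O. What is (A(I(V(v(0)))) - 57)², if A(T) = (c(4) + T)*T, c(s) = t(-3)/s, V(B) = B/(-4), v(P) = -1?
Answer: 13256881/4096 ≈ 3236.5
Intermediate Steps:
V(B) = -B/4 (V(B) = B*(-¼) = -B/4)
c(s) = -3/s
I(p) = -2*p² (I(p) = p²*(-2) = -2*p²)
A(T) = T*(-¾ + T) (A(T) = (-3/4 + T)*T = (-3*¼ + T)*T = (-¾ + T)*T = T*(-¾ + T))
(A(I(V(v(0)))) - 57)² = ((-2*(-¼*(-1))²)*(-3 + 4*(-2*(-¼*(-1))²))/4 - 57)² = ((-2*(¼)²)*(-3 + 4*(-2*(¼)²))/4 - 57)² = ((-2*1/16)*(-3 + 4*(-2*1/16))/4 - 57)² = ((¼)*(-⅛)*(-3 + 4*(-⅛)) - 57)² = ((¼)*(-⅛)*(-3 - ½) - 57)² = ((¼)*(-⅛)*(-7/2) - 57)² = (7/64 - 57)² = (-3641/64)² = 13256881/4096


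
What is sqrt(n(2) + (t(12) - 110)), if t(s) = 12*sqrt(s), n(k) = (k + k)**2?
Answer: sqrt(-94 + 24*sqrt(3)) ≈ 7.2409*I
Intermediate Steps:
n(k) = 4*k**2 (n(k) = (2*k)**2 = 4*k**2)
sqrt(n(2) + (t(12) - 110)) = sqrt(4*2**2 + (12*sqrt(12) - 110)) = sqrt(4*4 + (12*(2*sqrt(3)) - 110)) = sqrt(16 + (24*sqrt(3) - 110)) = sqrt(16 + (-110 + 24*sqrt(3))) = sqrt(-94 + 24*sqrt(3))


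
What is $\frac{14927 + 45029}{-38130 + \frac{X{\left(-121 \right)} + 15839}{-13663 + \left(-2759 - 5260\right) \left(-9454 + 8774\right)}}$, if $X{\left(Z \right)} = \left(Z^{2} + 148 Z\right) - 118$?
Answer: $- \frac{81529023173}{51849714239} \approx -1.5724$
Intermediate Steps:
$X{\left(Z \right)} = -118 + Z^{2} + 148 Z$
$\frac{14927 + 45029}{-38130 + \frac{X{\left(-121 \right)} + 15839}{-13663 + \left(-2759 - 5260\right) \left(-9454 + 8774\right)}} = \frac{14927 + 45029}{-38130 + \frac{\left(-118 + \left(-121\right)^{2} + 148 \left(-121\right)\right) + 15839}{-13663 + \left(-2759 - 5260\right) \left(-9454 + 8774\right)}} = \frac{59956}{-38130 + \frac{\left(-118 + 14641 - 17908\right) + 15839}{-13663 - -5452920}} = \frac{59956}{-38130 + \frac{-3385 + 15839}{-13663 + 5452920}} = \frac{59956}{-38130 + \frac{12454}{5439257}} = \frac{59956}{- \frac{207398856956}{5439257}} = 59956 \left(- \frac{5439257}{207398856956}\right) = - \frac{81529023173}{51849714239}$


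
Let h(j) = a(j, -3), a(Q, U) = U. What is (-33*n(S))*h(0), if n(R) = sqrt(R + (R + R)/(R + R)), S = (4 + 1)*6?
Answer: 99*sqrt(31) ≈ 551.21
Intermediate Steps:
S = 30 (S = 5*6 = 30)
h(j) = -3
n(R) = sqrt(1 + R) (n(R) = sqrt(R + (2*R)/((2*R))) = sqrt(R + (2*R)*(1/(2*R))) = sqrt(R + 1) = sqrt(1 + R))
(-33*n(S))*h(0) = -33*sqrt(1 + 30)*(-3) = -33*sqrt(31)*(-3) = 99*sqrt(31)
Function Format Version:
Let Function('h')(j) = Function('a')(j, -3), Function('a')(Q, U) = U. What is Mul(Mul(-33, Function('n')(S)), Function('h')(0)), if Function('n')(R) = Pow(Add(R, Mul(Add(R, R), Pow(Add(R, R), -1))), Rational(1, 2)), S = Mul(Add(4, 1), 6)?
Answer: Mul(99, Pow(31, Rational(1, 2))) ≈ 551.21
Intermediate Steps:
S = 30 (S = Mul(5, 6) = 30)
Function('h')(j) = -3
Function('n')(R) = Pow(Add(1, R), Rational(1, 2)) (Function('n')(R) = Pow(Add(R, Mul(Mul(2, R), Pow(Mul(2, R), -1))), Rational(1, 2)) = Pow(Add(R, Mul(Mul(2, R), Mul(Rational(1, 2), Pow(R, -1)))), Rational(1, 2)) = Pow(Add(R, 1), Rational(1, 2)) = Pow(Add(1, R), Rational(1, 2)))
Mul(Mul(-33, Function('n')(S)), Function('h')(0)) = Mul(Mul(-33, Pow(Add(1, 30), Rational(1, 2))), -3) = Mul(Mul(-33, Pow(31, Rational(1, 2))), -3) = Mul(99, Pow(31, Rational(1, 2)))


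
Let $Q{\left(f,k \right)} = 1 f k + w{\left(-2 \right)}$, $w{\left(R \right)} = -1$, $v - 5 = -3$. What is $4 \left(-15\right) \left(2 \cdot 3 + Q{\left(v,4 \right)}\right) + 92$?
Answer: $-688$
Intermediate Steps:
$v = 2$ ($v = 5 - 3 = 2$)
$Q{\left(f,k \right)} = -1 + f k$ ($Q{\left(f,k \right)} = 1 f k - 1 = f k - 1 = -1 + f k$)
$4 \left(-15\right) \left(2 \cdot 3 + Q{\left(v,4 \right)}\right) + 92 = 4 \left(-15\right) \left(2 \cdot 3 + \left(-1 + 2 \cdot 4\right)\right) + 92 = - 60 \left(6 + \left(-1 + 8\right)\right) + 92 = - 60 \left(6 + 7\right) + 92 = \left(-60\right) 13 + 92 = -780 + 92 = -688$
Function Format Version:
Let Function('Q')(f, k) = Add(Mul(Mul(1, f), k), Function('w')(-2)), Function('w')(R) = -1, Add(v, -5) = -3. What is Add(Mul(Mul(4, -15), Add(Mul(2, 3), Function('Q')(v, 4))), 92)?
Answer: -688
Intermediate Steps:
v = 2 (v = Add(5, -3) = 2)
Function('Q')(f, k) = Add(-1, Mul(f, k)) (Function('Q')(f, k) = Add(Mul(Mul(1, f), k), -1) = Add(Mul(f, k), -1) = Add(-1, Mul(f, k)))
Add(Mul(Mul(4, -15), Add(Mul(2, 3), Function('Q')(v, 4))), 92) = Add(Mul(Mul(4, -15), Add(Mul(2, 3), Add(-1, Mul(2, 4)))), 92) = Add(Mul(-60, Add(6, Add(-1, 8))), 92) = Add(Mul(-60, Add(6, 7)), 92) = Add(Mul(-60, 13), 92) = Add(-780, 92) = -688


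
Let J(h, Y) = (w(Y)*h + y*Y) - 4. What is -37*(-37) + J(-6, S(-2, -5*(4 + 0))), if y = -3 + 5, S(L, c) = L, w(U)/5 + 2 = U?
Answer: 1481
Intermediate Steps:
w(U) = -10 + 5*U
y = 2
J(h, Y) = -4 + 2*Y + h*(-10 + 5*Y) (J(h, Y) = ((-10 + 5*Y)*h + 2*Y) - 4 = (h*(-10 + 5*Y) + 2*Y) - 4 = (2*Y + h*(-10 + 5*Y)) - 4 = -4 + 2*Y + h*(-10 + 5*Y))
-37*(-37) + J(-6, S(-2, -5*(4 + 0))) = -37*(-37) + (-4 + 2*(-2) + 5*(-6)*(-2 - 2)) = 1369 + (-4 - 4 + 5*(-6)*(-4)) = 1369 + (-4 - 4 + 120) = 1369 + 112 = 1481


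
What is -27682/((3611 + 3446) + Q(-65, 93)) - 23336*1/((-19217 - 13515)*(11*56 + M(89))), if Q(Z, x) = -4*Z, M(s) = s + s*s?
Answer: -976967205589/258240922443 ≈ -3.7832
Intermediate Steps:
M(s) = s + s**2
-27682/((3611 + 3446) + Q(-65, 93)) - 23336*1/((-19217 - 13515)*(11*56 + M(89))) = -27682/((3611 + 3446) - 4*(-65)) - 23336*1/((-19217 - 13515)*(11*56 + 89*(1 + 89))) = -27682/(7057 + 260) - 23336*(-1/(32732*(616 + 89*90))) = -27682/7317 - 23336*(-1/(32732*(616 + 8010))) = -27682*1/7317 - 23336/((-32732*8626)) = -27682/7317 - 23336/(-282346232) = -27682/7317 - 23336*(-1/282346232) = -27682/7317 + 2917/35293279 = -976967205589/258240922443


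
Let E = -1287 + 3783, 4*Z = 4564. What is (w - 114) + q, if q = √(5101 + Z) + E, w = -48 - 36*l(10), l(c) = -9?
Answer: 2658 + √6242 ≈ 2737.0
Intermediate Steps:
Z = 1141 (Z = (¼)*4564 = 1141)
w = 276 (w = -48 - 36*(-9) = -48 + 324 = 276)
E = 2496
q = 2496 + √6242 (q = √(5101 + 1141) + 2496 = √6242 + 2496 = 2496 + √6242 ≈ 2575.0)
(w - 114) + q = (276 - 114) + (2496 + √6242) = 162 + (2496 + √6242) = 2658 + √6242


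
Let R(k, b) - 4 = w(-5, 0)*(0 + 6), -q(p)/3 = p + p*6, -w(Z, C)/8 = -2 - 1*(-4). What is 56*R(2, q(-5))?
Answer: -5152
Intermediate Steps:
w(Z, C) = -16 (w(Z, C) = -8*(-2 - 1*(-4)) = -8*(-2 + 4) = -8*2 = -16)
q(p) = -21*p (q(p) = -3*(p + p*6) = -3*(p + 6*p) = -21*p)
R(k, b) = -92 (R(k, b) = 4 - 16*(0 + 6) = 4 - 16*6 = 4 - 96 = -92)
56*R(2, q(-5)) = 56*(-92) = -5152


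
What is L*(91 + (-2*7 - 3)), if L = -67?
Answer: -4958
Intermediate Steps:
L*(91 + (-2*7 - 3)) = -67*(91 + (-2*7 - 3)) = -67*(91 + (-14 - 3)) = -67*(91 - 17) = -67*74 = -4958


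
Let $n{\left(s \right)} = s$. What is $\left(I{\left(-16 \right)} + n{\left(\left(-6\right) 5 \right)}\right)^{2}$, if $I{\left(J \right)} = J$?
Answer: $2116$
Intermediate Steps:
$\left(I{\left(-16 \right)} + n{\left(\left(-6\right) 5 \right)}\right)^{2} = \left(-16 - 30\right)^{2} = \left(-46\right)^{2} = 2116$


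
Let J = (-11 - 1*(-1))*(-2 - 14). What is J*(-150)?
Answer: -24000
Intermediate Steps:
J = 160 (J = (-11 + 1)*(-16) = -10*(-16) = 160)
J*(-150) = 160*(-150) = -24000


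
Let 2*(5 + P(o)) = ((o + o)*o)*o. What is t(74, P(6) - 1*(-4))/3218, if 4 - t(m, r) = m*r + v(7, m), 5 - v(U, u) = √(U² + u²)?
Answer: -15911/3218 + 5*√221/3218 ≈ -4.9213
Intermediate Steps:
P(o) = -5 + o³ (P(o) = -5 + (((o + o)*o)*o)/2 = -5 + (((2*o)*o)*o)/2 = -5 + ((2*o²)*o)/2 = -5 + (2*o³)/2 = -5 + o³)
v(U, u) = 5 - √(U² + u²)
t(m, r) = -1 + √(49 + m²) - m*r (t(m, r) = 4 - (m*r + (5 - √(7² + m²))) = 4 - (m*r + (5 - √(49 + m²))) = 4 - (5 - √(49 + m²) + m*r) = 4 + (-5 + √(49 + m²) - m*r) = -1 + √(49 + m²) - m*r)
t(74, P(6) - 1*(-4))/3218 = (-1 + √(49 + 74²) - 1*74*((-5 + 6³) - 1*(-4)))/3218 = (-1 + √(49 + 5476) - 1*74*((-5 + 216) + 4))*(1/3218) = (-1 + √5525 - 1*74*(211 + 4))*(1/3218) = (-1 + 5*√221 - 1*74*215)*(1/3218) = (-1 + 5*√221 - 15910)*(1/3218) = (-15911 + 5*√221)*(1/3218) = -15911/3218 + 5*√221/3218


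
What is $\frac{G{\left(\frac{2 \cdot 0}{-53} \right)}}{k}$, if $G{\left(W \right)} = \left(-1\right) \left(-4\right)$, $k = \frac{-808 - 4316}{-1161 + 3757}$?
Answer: $- \frac{2596}{1281} \approx -2.0265$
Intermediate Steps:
$k = - \frac{1281}{649}$ ($k = - \frac{5124}{2596} = \left(-5124\right) \frac{1}{2596} = - \frac{1281}{649} \approx -1.9738$)
$G{\left(W \right)} = 4$
$\frac{G{\left(\frac{2 \cdot 0}{-53} \right)}}{k} = \frac{4}{- \frac{1281}{649}} = 4 \left(- \frac{649}{1281}\right) = - \frac{2596}{1281}$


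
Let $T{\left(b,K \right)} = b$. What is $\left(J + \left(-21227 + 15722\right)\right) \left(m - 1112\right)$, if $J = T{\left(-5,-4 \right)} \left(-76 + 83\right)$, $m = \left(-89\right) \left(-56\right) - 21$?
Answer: $-21334540$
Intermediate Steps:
$m = 4963$ ($m = 4984 - 21 = 4963$)
$J = -35$ ($J = - 5 \left(-76 + 83\right) = \left(-5\right) 7 = -35$)
$\left(J + \left(-21227 + 15722\right)\right) \left(m - 1112\right) = \left(-35 + \left(-21227 + 15722\right)\right) \left(4963 - 1112\right) = \left(-35 - 5505\right) 3851 = \left(-5540\right) 3851 = -21334540$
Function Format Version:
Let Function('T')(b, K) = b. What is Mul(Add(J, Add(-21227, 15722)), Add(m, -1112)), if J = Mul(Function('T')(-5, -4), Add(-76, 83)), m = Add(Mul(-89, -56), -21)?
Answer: -21334540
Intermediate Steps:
m = 4963 (m = Add(4984, -21) = 4963)
J = -35 (J = Mul(-5, Add(-76, 83)) = Mul(-5, 7) = -35)
Mul(Add(J, Add(-21227, 15722)), Add(m, -1112)) = Mul(Add(-35, Add(-21227, 15722)), Add(4963, -1112)) = Mul(Add(-35, -5505), 3851) = Mul(-5540, 3851) = -21334540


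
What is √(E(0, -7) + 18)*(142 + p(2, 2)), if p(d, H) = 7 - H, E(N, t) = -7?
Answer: 147*√11 ≈ 487.54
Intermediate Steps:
√(E(0, -7) + 18)*(142 + p(2, 2)) = √(-7 + 18)*(142 + (7 - 1*2)) = √11*(142 + (7 - 2)) = √11*(142 + 5) = √11*147 = 147*√11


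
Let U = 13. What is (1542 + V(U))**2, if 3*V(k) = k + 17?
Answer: 2408704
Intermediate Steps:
V(k) = 17/3 + k/3 (V(k) = (k + 17)/3 = (17 + k)/3 = 17/3 + k/3)
(1542 + V(U))**2 = (1542 + (17/3 + (1/3)*13))**2 = (1542 + (17/3 + 13/3))**2 = (1542 + 10)**2 = 1552**2 = 2408704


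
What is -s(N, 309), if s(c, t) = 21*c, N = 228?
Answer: -4788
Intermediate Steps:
-s(N, 309) = -21*228 = -1*4788 = -4788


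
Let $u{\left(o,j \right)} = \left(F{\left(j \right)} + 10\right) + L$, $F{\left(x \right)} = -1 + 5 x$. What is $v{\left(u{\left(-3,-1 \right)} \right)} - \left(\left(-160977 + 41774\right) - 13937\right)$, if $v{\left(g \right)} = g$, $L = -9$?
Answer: $133135$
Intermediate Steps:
$u{\left(o,j \right)} = 5 j$ ($u{\left(o,j \right)} = \left(\left(-1 + 5 j\right) + 10\right) - 9 = \left(9 + 5 j\right) - 9 = 5 j$)
$v{\left(u{\left(-3,-1 \right)} \right)} - \left(\left(-160977 + 41774\right) - 13937\right) = 5 \left(-1\right) - \left(\left(-160977 + 41774\right) - 13937\right) = -5 - \left(-119203 - 13937\right) = -5 - -133140 = -5 + 133140 = 133135$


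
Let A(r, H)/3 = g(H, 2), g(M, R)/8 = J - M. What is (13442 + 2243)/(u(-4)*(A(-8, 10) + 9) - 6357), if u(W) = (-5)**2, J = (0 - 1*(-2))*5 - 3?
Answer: -15685/7932 ≈ -1.9774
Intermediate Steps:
J = 7 (J = (0 + 2)*5 - 3 = 2*5 - 3 = 10 - 3 = 7)
u(W) = 25
g(M, R) = 56 - 8*M (g(M, R) = 8*(7 - M) = 56 - 8*M)
A(r, H) = 168 - 24*H (A(r, H) = 3*(56 - 8*H) = 168 - 24*H)
(13442 + 2243)/(u(-4)*(A(-8, 10) + 9) - 6357) = (13442 + 2243)/(25*((168 - 24*10) + 9) - 6357) = 15685/(25*((168 - 240) + 9) - 6357) = 15685/(25*(-72 + 9) - 6357) = 15685/(25*(-63) - 6357) = 15685/(-1575 - 6357) = 15685/(-7932) = 15685*(-1/7932) = -15685/7932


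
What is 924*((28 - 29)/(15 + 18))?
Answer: -28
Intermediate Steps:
924*((28 - 29)/(15 + 18)) = 924*(-1/33) = -28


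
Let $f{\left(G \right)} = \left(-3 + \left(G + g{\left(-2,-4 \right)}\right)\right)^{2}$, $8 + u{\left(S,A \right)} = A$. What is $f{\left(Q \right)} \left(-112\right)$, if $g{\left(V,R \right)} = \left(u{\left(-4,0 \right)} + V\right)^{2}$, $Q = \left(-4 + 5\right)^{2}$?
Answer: $-1075648$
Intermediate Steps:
$u{\left(S,A \right)} = -8 + A$
$Q = 1$ ($Q = 1^{2} = 1$)
$g{\left(V,R \right)} = \left(-8 + V\right)^{2}$ ($g{\left(V,R \right)} = \left(\left(-8 + 0\right) + V\right)^{2} = \left(-8 + V\right)^{2}$)
$f{\left(G \right)} = \left(97 + G\right)^{2}$ ($f{\left(G \right)} = \left(-3 + \left(G + \left(-8 - 2\right)^{2}\right)\right)^{2} = \left(-3 + \left(G + \left(-10\right)^{2}\right)\right)^{2} = \left(-3 + \left(G + 100\right)\right)^{2} = \left(-3 + \left(100 + G\right)\right)^{2} = \left(97 + G\right)^{2}$)
$f{\left(Q \right)} \left(-112\right) = \left(97 + 1\right)^{2} \left(-112\right) = 98^{2} \left(-112\right) = 9604 \left(-112\right) = -1075648$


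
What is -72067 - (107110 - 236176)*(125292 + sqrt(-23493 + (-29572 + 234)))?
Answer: 16170865205 + 129066*I*sqrt(52831) ≈ 1.6171e+10 + 2.9666e+7*I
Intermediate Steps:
-72067 - (107110 - 236176)*(125292 + sqrt(-23493 + (-29572 + 234))) = -72067 - (-129066)*(125292 + sqrt(-23493 - 29338)) = -72067 - (-129066)*(125292 + sqrt(-52831)) = -72067 - (-129066)*(125292 + I*sqrt(52831)) = -72067 - (-16170937272 - 129066*I*sqrt(52831)) = -72067 + (16170937272 + 129066*I*sqrt(52831)) = 16170865205 + 129066*I*sqrt(52831)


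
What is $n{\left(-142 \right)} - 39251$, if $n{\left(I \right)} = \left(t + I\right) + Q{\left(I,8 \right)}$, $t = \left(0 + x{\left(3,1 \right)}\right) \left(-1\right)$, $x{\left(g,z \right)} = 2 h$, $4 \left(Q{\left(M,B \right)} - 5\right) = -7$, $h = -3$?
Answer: $- \frac{157535}{4} \approx -39384.0$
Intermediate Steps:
$Q{\left(M,B \right)} = \frac{13}{4}$ ($Q{\left(M,B \right)} = 5 + \frac{1}{4} \left(-7\right) = 5 - \frac{7}{4} = \frac{13}{4}$)
$x{\left(g,z \right)} = -6$ ($x{\left(g,z \right)} = 2 \left(-3\right) = -6$)
$t = 6$ ($t = \left(0 - 6\right) \left(-1\right) = \left(-6\right) \left(-1\right) = 6$)
$n{\left(I \right)} = \frac{37}{4} + I$ ($n{\left(I \right)} = \left(6 + I\right) + \frac{13}{4} = \frac{37}{4} + I$)
$n{\left(-142 \right)} - 39251 = \left(\frac{37}{4} - 142\right) - 39251 = - \frac{531}{4} - 39251 = - \frac{157535}{4}$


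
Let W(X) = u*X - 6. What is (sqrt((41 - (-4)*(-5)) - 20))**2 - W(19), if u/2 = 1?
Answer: -31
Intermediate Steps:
u = 2 (u = 2*1 = 2)
W(X) = -6 + 2*X (W(X) = 2*X - 6 = -6 + 2*X)
(sqrt((41 - (-4)*(-5)) - 20))**2 - W(19) = (sqrt((41 - (-4)*(-5)) - 20))**2 - (-6 + 2*19) = (sqrt((41 - 1*20) - 20))**2 - (-6 + 38) = (sqrt((41 - 20) - 20))**2 - 1*32 = (sqrt(21 - 20))**2 - 32 = (sqrt(1))**2 - 32 = 1**2 - 32 = 1 - 32 = -31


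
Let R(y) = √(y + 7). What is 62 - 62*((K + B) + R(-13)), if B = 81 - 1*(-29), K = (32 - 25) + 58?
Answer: -10788 - 62*I*√6 ≈ -10788.0 - 151.87*I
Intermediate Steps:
R(y) = √(7 + y)
K = 65 (K = 7 + 58 = 65)
B = 110 (B = 81 + 29 = 110)
62 - 62*((K + B) + R(-13)) = 62 - 62*((65 + 110) + √(7 - 13)) = 62 - 62*(175 + √(-6)) = 62 - 62*(175 + I*√6) = 62 + (-10850 - 62*I*√6) = -10788 - 62*I*√6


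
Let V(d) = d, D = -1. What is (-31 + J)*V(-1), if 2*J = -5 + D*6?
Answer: 73/2 ≈ 36.500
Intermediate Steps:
J = -11/2 (J = (-5 - 1*6)/2 = (-5 - 6)/2 = (½)*(-11) = -11/2 ≈ -5.5000)
(-31 + J)*V(-1) = (-31 - 11/2)*(-1) = -73/2*(-1) = 73/2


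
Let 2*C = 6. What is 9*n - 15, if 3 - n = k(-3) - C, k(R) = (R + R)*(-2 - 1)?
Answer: -123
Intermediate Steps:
k(R) = -6*R (k(R) = (2*R)*(-3) = -6*R)
C = 3 (C = (½)*6 = 3)
n = -12 (n = 3 - (-6*(-3) - 1*3) = 3 - (18 - 3) = 3 - 1*15 = 3 - 15 = -12)
9*n - 15 = 9*(-12) - 15 = -108 - 15 = -123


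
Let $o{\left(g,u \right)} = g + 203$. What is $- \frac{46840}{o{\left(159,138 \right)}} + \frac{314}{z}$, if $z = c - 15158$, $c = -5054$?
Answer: $- \frac{236710937}{1829186} \approx -129.41$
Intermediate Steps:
$o{\left(g,u \right)} = 203 + g$
$z = -20212$ ($z = -5054 - 15158 = -20212$)
$- \frac{46840}{o{\left(159,138 \right)}} + \frac{314}{z} = - \frac{46840}{203 + 159} + \frac{314}{-20212} = - \frac{46840}{362} + 314 \left(- \frac{1}{20212}\right) = \left(-46840\right) \frac{1}{362} - \frac{157}{10106} = - \frac{23420}{181} - \frac{157}{10106} = - \frac{236710937}{1829186}$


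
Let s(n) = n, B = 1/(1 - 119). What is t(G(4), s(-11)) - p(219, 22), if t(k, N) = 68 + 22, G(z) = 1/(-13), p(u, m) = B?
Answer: 10621/118 ≈ 90.008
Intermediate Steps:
B = -1/118 (B = 1/(-118) = -1/118 ≈ -0.0084746)
p(u, m) = -1/118
G(z) = -1/13
t(k, N) = 90
t(G(4), s(-11)) - p(219, 22) = 90 - 1*(-1/118) = 90 + 1/118 = 10621/118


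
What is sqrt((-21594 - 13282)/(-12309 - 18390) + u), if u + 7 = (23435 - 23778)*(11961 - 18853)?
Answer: sqrt(27504373081033)/3411 ≈ 1537.5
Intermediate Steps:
u = 2363949 (u = -7 + (23435 - 23778)*(11961 - 18853) = -7 - 343*(-6892) = -7 + 2363956 = 2363949)
sqrt((-21594 - 13282)/(-12309 - 18390) + u) = sqrt((-21594 - 13282)/(-12309 - 18390) + 2363949) = sqrt(-34876/(-30699) + 2363949) = sqrt(-34876*(-1/30699) + 2363949) = sqrt(34876/30699 + 2363949) = sqrt(72570905227/30699) = sqrt(27504373081033)/3411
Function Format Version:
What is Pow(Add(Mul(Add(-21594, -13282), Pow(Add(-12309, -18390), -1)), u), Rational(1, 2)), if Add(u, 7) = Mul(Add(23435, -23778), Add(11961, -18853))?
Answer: Mul(Rational(1, 3411), Pow(27504373081033, Rational(1, 2))) ≈ 1537.5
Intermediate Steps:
u = 2363949 (u = Add(-7, Mul(Add(23435, -23778), Add(11961, -18853))) = Add(-7, Mul(-343, -6892)) = Add(-7, 2363956) = 2363949)
Pow(Add(Mul(Add(-21594, -13282), Pow(Add(-12309, -18390), -1)), u), Rational(1, 2)) = Pow(Add(Mul(Add(-21594, -13282), Pow(Add(-12309, -18390), -1)), 2363949), Rational(1, 2)) = Pow(Add(Mul(-34876, Pow(-30699, -1)), 2363949), Rational(1, 2)) = Pow(Add(Mul(-34876, Rational(-1, 30699)), 2363949), Rational(1, 2)) = Pow(Add(Rational(34876, 30699), 2363949), Rational(1, 2)) = Pow(Rational(72570905227, 30699), Rational(1, 2)) = Mul(Rational(1, 3411), Pow(27504373081033, Rational(1, 2)))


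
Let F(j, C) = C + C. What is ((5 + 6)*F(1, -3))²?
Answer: 4356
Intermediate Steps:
F(j, C) = 2*C
((5 + 6)*F(1, -3))² = ((5 + 6)*(2*(-3)))² = (11*(-6))² = (-66)² = 4356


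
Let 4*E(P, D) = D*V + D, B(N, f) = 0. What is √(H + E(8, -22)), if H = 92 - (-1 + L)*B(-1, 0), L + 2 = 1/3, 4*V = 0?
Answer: √346/2 ≈ 9.3005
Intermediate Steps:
V = 0 (V = (¼)*0 = 0)
L = -5/3 (L = -2 + 1/3 = -2 + ⅓ = -5/3 ≈ -1.6667)
E(P, D) = D/4 (E(P, D) = (D*0 + D)/4 = (0 + D)/4 = D/4)
H = 92 (H = 92 - (-1 - 5/3)*0 = 92 - (-8)*0/3 = 92 - 1*0 = 92 + 0 = 92)
√(H + E(8, -22)) = √(92 + (¼)*(-22)) = √(92 - 11/2) = √(173/2) = √346/2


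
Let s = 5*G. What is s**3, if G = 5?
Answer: 15625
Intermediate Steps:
s = 25 (s = 5*5 = 25)
s**3 = 25**3 = 15625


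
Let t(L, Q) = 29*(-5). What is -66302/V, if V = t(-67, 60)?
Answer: 66302/145 ≈ 457.26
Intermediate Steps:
t(L, Q) = -145
V = -145
-66302/V = -66302/(-145) = -66302*(-1/145) = 66302/145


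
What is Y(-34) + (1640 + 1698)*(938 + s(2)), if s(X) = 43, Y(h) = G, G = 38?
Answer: 3274616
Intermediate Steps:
Y(h) = 38
Y(-34) + (1640 + 1698)*(938 + s(2)) = 38 + (1640 + 1698)*(938 + 43) = 38 + 3338*981 = 38 + 3274578 = 3274616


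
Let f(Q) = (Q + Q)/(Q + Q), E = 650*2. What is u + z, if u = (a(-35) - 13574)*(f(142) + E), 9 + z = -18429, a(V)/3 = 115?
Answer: -17229367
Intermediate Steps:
a(V) = 345 (a(V) = 3*115 = 345)
E = 1300
z = -18438 (z = -9 - 18429 = -18438)
f(Q) = 1 (f(Q) = (2*Q)/((2*Q)) = (2*Q)*(1/(2*Q)) = 1)
u = -17210929 (u = (345 - 13574)*(1 + 1300) = -13229*1301 = -17210929)
u + z = -17210929 - 18438 = -17229367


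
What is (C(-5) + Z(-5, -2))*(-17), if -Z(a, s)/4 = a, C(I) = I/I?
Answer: -357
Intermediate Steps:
C(I) = 1
Z(a, s) = -4*a
(C(-5) + Z(-5, -2))*(-17) = (1 - 4*(-5))*(-17) = (1 + 20)*(-17) = 21*(-17) = -357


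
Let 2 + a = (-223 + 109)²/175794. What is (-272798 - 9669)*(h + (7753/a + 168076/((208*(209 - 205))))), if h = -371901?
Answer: 38929226246743919/366808 ≈ 1.0613e+11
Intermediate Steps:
a = -56432/29299 (a = -2 + (-223 + 109)²/175794 = -2 + (-114)²*(1/175794) = -2 + 12996*(1/175794) = -2 + 2166/29299 = -56432/29299 ≈ -1.9261)
(-272798 - 9669)*(h + (7753/a + 168076/((208*(209 - 205))))) = (-272798 - 9669)*(-371901 + (7753/(-56432/29299) + 168076/((208*(209 - 205))))) = -282467*(-371901 + (7753*(-29299/56432) + 168076/((208*4)))) = -282467*(-371901 + (-227155147/56432 + 168076/832)) = -282467*(-371901 + (-227155147/56432 + 168076*(1/832))) = -282467*(-371901 + (-227155147/56432 + 42019/208)) = -282467*(-371901 - 1402407949/366808) = -282467*(-137818669957/366808) = 38929226246743919/366808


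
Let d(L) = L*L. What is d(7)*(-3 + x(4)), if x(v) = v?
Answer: 49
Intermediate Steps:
d(L) = L²
d(7)*(-3 + x(4)) = 7²*(-3 + 4) = 49*1 = 49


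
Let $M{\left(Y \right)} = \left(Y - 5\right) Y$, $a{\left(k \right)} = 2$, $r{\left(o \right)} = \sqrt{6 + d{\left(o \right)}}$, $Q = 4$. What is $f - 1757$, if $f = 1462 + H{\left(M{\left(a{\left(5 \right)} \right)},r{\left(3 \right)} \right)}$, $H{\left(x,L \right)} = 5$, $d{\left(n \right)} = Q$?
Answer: $-290$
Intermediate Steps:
$d{\left(n \right)} = 4$
$r{\left(o \right)} = \sqrt{10}$ ($r{\left(o \right)} = \sqrt{6 + 4} = \sqrt{10}$)
$M{\left(Y \right)} = Y \left(-5 + Y\right)$ ($M{\left(Y \right)} = \left(-5 + Y\right) Y = Y \left(-5 + Y\right)$)
$f = 1467$ ($f = 1462 + 5 = 1467$)
$f - 1757 = 1467 - 1757 = -290$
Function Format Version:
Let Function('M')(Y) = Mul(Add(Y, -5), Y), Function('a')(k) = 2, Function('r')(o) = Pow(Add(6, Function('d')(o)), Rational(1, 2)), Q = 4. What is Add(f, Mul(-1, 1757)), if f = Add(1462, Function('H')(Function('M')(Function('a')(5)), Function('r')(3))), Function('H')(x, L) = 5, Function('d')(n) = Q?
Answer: -290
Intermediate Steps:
Function('d')(n) = 4
Function('r')(o) = Pow(10, Rational(1, 2)) (Function('r')(o) = Pow(Add(6, 4), Rational(1, 2)) = Pow(10, Rational(1, 2)))
Function('M')(Y) = Mul(Y, Add(-5, Y)) (Function('M')(Y) = Mul(Add(-5, Y), Y) = Mul(Y, Add(-5, Y)))
f = 1467 (f = Add(1462, 5) = 1467)
Add(f, Mul(-1, 1757)) = Add(1467, Mul(-1, 1757)) = Add(1467, -1757) = -290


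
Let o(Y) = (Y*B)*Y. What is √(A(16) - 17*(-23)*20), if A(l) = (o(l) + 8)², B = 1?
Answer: 2*√19379 ≈ 278.42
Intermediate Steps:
o(Y) = Y² (o(Y) = (Y*1)*Y = Y*Y = Y²)
A(l) = (8 + l²)² (A(l) = (l² + 8)² = (8 + l²)²)
√(A(16) - 17*(-23)*20) = √((8 + 16²)² - 17*(-23)*20) = √((8 + 256)² + 391*20) = √(264² + 7820) = √(69696 + 7820) = √77516 = 2*√19379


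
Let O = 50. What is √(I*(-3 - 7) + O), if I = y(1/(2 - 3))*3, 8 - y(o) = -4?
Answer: I*√310 ≈ 17.607*I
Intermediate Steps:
y(o) = 12 (y(o) = 8 - 1*(-4) = 8 + 4 = 12)
I = 36 (I = 12*3 = 36)
√(I*(-3 - 7) + O) = √(36*(-3 - 7) + 50) = √(36*(-10) + 50) = √(-360 + 50) = √(-310) = I*√310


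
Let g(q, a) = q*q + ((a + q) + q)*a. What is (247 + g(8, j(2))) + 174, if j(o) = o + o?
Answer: 565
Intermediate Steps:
j(o) = 2*o
g(q, a) = q**2 + a*(a + 2*q) (g(q, a) = q**2 + (a + 2*q)*a = q**2 + a*(a + 2*q))
(247 + g(8, j(2))) + 174 = (247 + ((2*2)**2 + 8**2 + 2*(2*2)*8)) + 174 = (247 + (4**2 + 64 + 2*4*8)) + 174 = (247 + (16 + 64 + 64)) + 174 = (247 + 144) + 174 = 391 + 174 = 565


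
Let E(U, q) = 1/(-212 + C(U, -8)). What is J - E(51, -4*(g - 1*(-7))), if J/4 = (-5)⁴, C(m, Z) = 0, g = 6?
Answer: 530001/212 ≈ 2500.0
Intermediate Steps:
E(U, q) = -1/212 (E(U, q) = 1/(-212 + 0) = 1/(-212) = -1/212)
J = 2500 (J = 4*(-5)⁴ = 4*625 = 2500)
J - E(51, -4*(g - 1*(-7))) = 2500 - 1*(-1/212) = 2500 + 1/212 = 530001/212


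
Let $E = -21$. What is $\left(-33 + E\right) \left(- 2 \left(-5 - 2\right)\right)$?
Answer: $-756$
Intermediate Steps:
$\left(-33 + E\right) \left(- 2 \left(-5 - 2\right)\right) = \left(-33 - 21\right) \left(- 2 \left(-5 - 2\right)\right) = - 54 \left(\left(-2\right) \left(-7\right)\right) = \left(-54\right) 14 = -756$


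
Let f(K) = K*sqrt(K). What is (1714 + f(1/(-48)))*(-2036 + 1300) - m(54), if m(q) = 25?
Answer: -1261529 + 23*I*sqrt(3)/18 ≈ -1.2615e+6 + 2.2132*I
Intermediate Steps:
f(K) = K**(3/2)
(1714 + f(1/(-48)))*(-2036 + 1300) - m(54) = (1714 + (1/(-48))**(3/2))*(-2036 + 1300) - 1*25 = (1714 + (-1/48)**(3/2))*(-736) - 25 = (1714 - I*sqrt(3)/576)*(-736) - 25 = (-1261504 + 23*I*sqrt(3)/18) - 25 = -1261529 + 23*I*sqrt(3)/18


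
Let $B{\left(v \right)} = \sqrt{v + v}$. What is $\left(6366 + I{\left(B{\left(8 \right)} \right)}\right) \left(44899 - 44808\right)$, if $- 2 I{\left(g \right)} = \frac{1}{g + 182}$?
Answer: $\frac{215501741}{372} \approx 5.7931 \cdot 10^{5}$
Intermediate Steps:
$B{\left(v \right)} = \sqrt{2} \sqrt{v}$ ($B{\left(v \right)} = \sqrt{2 v} = \sqrt{2} \sqrt{v}$)
$I{\left(g \right)} = - \frac{1}{2 \left(182 + g\right)}$ ($I{\left(g \right)} = - \frac{1}{2 \left(g + 182\right)} = - \frac{1}{2 \left(182 + g\right)}$)
$\left(6366 + I{\left(B{\left(8 \right)} \right)}\right) \left(44899 - 44808\right) = \left(6366 - \frac{1}{364 + 2 \sqrt{2} \sqrt{8}}\right) \left(44899 - 44808\right) = \left(6366 - \frac{1}{364 + 2 \sqrt{2} \cdot 2 \sqrt{2}}\right) 91 = \left(6366 - \frac{1}{364 + 2 \cdot 4}\right) 91 = \left(6366 - \frac{1}{364 + 8}\right) 91 = \left(6366 - \frac{1}{372}\right) 91 = \frac{2368151}{372} \cdot 91 = \frac{215501741}{372}$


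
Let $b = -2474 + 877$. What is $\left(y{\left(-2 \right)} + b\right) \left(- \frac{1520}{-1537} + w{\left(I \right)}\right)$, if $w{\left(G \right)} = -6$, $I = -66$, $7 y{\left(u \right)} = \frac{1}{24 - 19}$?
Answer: $\frac{430495588}{53795} \approx 8002.5$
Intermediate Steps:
$b = -1597$
$y{\left(u \right)} = \frac{1}{35}$ ($y{\left(u \right)} = \frac{1}{7 \left(24 - 19\right)} = \frac{1}{7 \cdot 5} = \frac{1}{7} \cdot \frac{1}{5} = \frac{1}{35}$)
$\left(y{\left(-2 \right)} + b\right) \left(- \frac{1520}{-1537} + w{\left(I \right)}\right) = \left(\frac{1}{35} - 1597\right) \left(- \frac{1520}{-1537} - 6\right) = - \frac{55894 \left(\left(-1520\right) \left(- \frac{1}{1537}\right) - 6\right)}{35} = - \frac{55894 \left(\frac{1520}{1537} - 6\right)}{35} = \left(- \frac{55894}{35}\right) \left(- \frac{7702}{1537}\right) = \frac{430495588}{53795}$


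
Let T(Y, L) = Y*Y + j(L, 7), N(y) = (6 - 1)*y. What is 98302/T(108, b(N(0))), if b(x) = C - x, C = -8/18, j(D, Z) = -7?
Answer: 98302/11657 ≈ 8.4329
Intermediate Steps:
C = -4/9 (C = -8*1/18 = -4/9 ≈ -0.44444)
N(y) = 5*y
b(x) = -4/9 - x
T(Y, L) = -7 + Y² (T(Y, L) = Y*Y - 7 = Y² - 7 = -7 + Y²)
98302/T(108, b(N(0))) = 98302/(-7 + 108²) = 98302/(-7 + 11664) = 98302/11657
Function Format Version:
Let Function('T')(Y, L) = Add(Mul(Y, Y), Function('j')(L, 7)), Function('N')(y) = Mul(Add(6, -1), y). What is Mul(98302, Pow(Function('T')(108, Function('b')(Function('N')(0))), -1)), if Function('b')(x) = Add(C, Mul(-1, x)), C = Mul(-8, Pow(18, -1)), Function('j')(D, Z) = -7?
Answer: Rational(98302, 11657) ≈ 8.4329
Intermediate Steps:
C = Rational(-4, 9) (C = Mul(-8, Rational(1, 18)) = Rational(-4, 9) ≈ -0.44444)
Function('N')(y) = Mul(5, y)
Function('b')(x) = Add(Rational(-4, 9), Mul(-1, x))
Function('T')(Y, L) = Add(-7, Pow(Y, 2)) (Function('T')(Y, L) = Add(Mul(Y, Y), -7) = Add(Pow(Y, 2), -7) = Add(-7, Pow(Y, 2)))
Mul(98302, Pow(Function('T')(108, Function('b')(Function('N')(0))), -1)) = Mul(98302, Pow(Add(-7, Pow(108, 2)), -1)) = Mul(98302, Pow(Add(-7, 11664), -1)) = Mul(98302, Pow(11657, -1)) = Mul(98302, Rational(1, 11657)) = Rational(98302, 11657)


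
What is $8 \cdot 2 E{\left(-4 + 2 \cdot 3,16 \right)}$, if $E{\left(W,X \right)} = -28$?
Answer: $-448$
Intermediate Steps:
$8 \cdot 2 E{\left(-4 + 2 \cdot 3,16 \right)} = 8 \cdot 2 \left(-28\right) = 8 \left(-56\right) = -448$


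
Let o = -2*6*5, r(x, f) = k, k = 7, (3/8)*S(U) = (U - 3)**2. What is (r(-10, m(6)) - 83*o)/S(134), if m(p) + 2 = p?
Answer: 14961/137288 ≈ 0.10898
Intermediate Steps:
S(U) = 8*(-3 + U)**2/3 (S(U) = 8*(U - 3)**2/3 = 8*(-3 + U)**2/3)
m(p) = -2 + p
r(x, f) = 7
o = -60 (o = -12*5 = -60)
(r(-10, m(6)) - 83*o)/S(134) = (7 - 83*(-60))/((8*(-3 + 134)**2/3)) = (7 + 4980)/(((8/3)*131**2)) = 4987/(((8/3)*17161)) = 4987/(137288/3) = 4987*(3/137288) = 14961/137288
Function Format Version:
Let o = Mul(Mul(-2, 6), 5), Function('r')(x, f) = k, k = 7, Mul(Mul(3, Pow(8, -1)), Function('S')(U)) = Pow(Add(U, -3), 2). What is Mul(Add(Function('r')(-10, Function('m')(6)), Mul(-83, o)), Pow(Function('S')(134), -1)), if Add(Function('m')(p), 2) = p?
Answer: Rational(14961, 137288) ≈ 0.10898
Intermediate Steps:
Function('S')(U) = Mul(Rational(8, 3), Pow(Add(-3, U), 2)) (Function('S')(U) = Mul(Rational(8, 3), Pow(Add(U, -3), 2)) = Mul(Rational(8, 3), Pow(Add(-3, U), 2)))
Function('m')(p) = Add(-2, p)
Function('r')(x, f) = 7
o = -60 (o = Mul(-12, 5) = -60)
Mul(Add(Function('r')(-10, Function('m')(6)), Mul(-83, o)), Pow(Function('S')(134), -1)) = Mul(Add(7, Mul(-83, -60)), Pow(Mul(Rational(8, 3), Pow(Add(-3, 134), 2)), -1)) = Mul(Add(7, 4980), Pow(Mul(Rational(8, 3), Pow(131, 2)), -1)) = Mul(4987, Pow(Mul(Rational(8, 3), 17161), -1)) = Mul(4987, Pow(Rational(137288, 3), -1)) = Mul(4987, Rational(3, 137288)) = Rational(14961, 137288)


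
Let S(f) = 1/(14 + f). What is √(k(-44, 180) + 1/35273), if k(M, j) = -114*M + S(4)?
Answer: √224672355147590/211638 ≈ 70.824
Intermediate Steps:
k(M, j) = 1/18 - 114*M (k(M, j) = -114*M + 1/(14 + 4) = -114*M + 1/18 = 1/18 - 114*M)
√(k(-44, 180) + 1/35273) = √((1/18 - 114*(-44)) + 1/35273) = √((1/18 + 5016) + 1/35273) = √(90289/18 + 1/35273) = √(3184763915/634914) = √224672355147590/211638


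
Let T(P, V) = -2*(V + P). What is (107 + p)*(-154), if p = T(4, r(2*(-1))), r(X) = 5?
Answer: -13706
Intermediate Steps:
T(P, V) = -2*P - 2*V (T(P, V) = -2*(P + V) = -2*P - 2*V)
p = -18 (p = -2*4 - 2*5 = -8 - 10 = -18)
(107 + p)*(-154) = (107 - 18)*(-154) = 89*(-154) = -13706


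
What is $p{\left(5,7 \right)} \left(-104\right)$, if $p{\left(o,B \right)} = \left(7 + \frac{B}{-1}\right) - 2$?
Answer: $208$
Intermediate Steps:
$p{\left(o,B \right)} = 5 - B$ ($p{\left(o,B \right)} = \left(7 + B \left(-1\right)\right) - 2 = \left(7 - B\right) - 2 = 5 - B$)
$p{\left(5,7 \right)} \left(-104\right) = \left(5 - 7\right) \left(-104\right) = \left(-2\right) \left(-104\right) = 208$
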